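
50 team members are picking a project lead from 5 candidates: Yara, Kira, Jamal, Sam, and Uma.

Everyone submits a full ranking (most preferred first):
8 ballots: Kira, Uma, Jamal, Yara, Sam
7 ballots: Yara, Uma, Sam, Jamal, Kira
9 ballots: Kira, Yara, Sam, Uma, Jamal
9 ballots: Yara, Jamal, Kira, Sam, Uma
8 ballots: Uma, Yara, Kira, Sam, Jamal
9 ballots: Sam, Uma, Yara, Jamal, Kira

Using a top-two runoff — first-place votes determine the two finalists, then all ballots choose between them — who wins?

Yara

Round 1 first-place votes: Yara 16, Kira 17, Jamal 0, Sam 9, Uma 8. Kira and Yara advance.
Runoff: Kira is ranked above Yara on 17 ballots, Yara above Kira on 33.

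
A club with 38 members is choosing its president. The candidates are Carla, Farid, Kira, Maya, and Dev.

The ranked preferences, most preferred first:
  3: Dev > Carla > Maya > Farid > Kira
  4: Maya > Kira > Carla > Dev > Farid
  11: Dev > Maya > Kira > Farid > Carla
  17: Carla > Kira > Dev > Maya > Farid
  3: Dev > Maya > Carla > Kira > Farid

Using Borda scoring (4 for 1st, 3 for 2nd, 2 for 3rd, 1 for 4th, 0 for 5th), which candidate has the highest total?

Dev

Carla: 3×3 + 4×2 + 11×0 + 17×4 + 3×2 = 91
Farid: 3×1 + 4×0 + 11×1 + 17×0 + 3×0 = 14
Kira: 3×0 + 4×3 + 11×2 + 17×3 + 3×1 = 88
Maya: 3×2 + 4×4 + 11×3 + 17×1 + 3×3 = 81
Dev: 3×4 + 4×1 + 11×4 + 17×2 + 3×4 = 106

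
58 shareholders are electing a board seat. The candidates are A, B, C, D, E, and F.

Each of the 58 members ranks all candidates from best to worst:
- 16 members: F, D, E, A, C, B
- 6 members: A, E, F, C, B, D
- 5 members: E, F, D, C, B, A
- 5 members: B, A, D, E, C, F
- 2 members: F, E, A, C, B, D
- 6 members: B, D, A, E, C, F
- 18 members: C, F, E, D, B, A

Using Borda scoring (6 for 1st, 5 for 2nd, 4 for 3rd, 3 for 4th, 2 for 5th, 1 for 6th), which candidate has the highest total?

A: 16×3 + 6×6 + 5×1 + 5×5 + 2×4 + 6×4 + 18×1 = 164
B: 16×1 + 6×2 + 5×2 + 5×6 + 2×2 + 6×6 + 18×2 = 144
C: 16×2 + 6×3 + 5×3 + 5×2 + 2×3 + 6×2 + 18×6 = 201
D: 16×5 + 6×1 + 5×4 + 5×4 + 2×1 + 6×5 + 18×3 = 212
E: 16×4 + 6×5 + 5×6 + 5×3 + 2×5 + 6×3 + 18×4 = 239
F: 16×6 + 6×4 + 5×5 + 5×1 + 2×6 + 6×1 + 18×5 = 258

F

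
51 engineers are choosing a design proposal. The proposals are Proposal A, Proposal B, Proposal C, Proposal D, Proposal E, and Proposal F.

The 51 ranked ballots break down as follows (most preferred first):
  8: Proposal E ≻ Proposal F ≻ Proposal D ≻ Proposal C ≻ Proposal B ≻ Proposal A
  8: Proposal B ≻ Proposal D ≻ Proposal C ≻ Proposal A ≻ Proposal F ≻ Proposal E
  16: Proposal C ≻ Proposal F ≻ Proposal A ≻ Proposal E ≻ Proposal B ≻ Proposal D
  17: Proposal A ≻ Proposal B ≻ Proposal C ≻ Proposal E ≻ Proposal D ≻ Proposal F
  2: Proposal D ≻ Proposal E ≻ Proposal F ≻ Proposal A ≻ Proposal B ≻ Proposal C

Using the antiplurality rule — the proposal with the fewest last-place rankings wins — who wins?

Last-place votes: Proposal A 8, Proposal B 0, Proposal C 2, Proposal D 16, Proposal E 8, Proposal F 17.

Proposal B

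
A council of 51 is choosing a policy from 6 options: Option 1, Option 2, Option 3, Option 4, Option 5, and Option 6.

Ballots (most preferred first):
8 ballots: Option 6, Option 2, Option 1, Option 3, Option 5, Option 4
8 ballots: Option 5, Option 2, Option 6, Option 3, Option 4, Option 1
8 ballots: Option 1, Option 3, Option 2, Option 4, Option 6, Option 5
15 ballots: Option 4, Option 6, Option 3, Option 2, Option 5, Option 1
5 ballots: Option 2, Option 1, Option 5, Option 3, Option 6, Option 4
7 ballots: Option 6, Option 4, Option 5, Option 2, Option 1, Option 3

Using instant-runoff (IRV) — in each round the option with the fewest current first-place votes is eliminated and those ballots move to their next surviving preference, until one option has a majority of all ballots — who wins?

Round 1: Option 1 8, Option 2 5, Option 3 0, Option 4 15, Option 5 8, Option 6 15. Option 3 eliminated.
Round 2: Option 1 8, Option 2 5, Option 4 15, Option 5 8, Option 6 15. Option 2 eliminated.
Round 3: Option 1 13, Option 4 15, Option 5 8, Option 6 15. Option 5 eliminated.
Round 4: Option 1 13, Option 4 15, Option 6 23. Option 1 eliminated.
Round 5: Option 4 23, Option 6 28. Option 6 has a majority (≥26).

Option 6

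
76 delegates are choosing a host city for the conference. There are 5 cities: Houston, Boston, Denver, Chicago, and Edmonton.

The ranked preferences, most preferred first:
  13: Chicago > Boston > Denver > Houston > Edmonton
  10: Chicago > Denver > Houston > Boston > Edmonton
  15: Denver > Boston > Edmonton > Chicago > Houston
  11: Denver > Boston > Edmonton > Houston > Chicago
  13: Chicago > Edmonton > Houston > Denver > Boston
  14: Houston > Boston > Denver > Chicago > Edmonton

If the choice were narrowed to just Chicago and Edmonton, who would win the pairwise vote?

Chicago

Chicago is ranked above Edmonton on 50 ballots; Edmonton above Chicago on 26.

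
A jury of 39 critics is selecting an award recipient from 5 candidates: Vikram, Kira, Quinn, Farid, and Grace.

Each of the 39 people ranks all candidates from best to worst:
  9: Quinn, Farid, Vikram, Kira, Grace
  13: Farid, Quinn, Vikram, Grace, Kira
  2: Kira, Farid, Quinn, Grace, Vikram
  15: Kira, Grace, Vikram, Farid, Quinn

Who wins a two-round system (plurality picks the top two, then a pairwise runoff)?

Farid

Round 1 first-place votes: Vikram 0, Kira 17, Quinn 9, Farid 13, Grace 0. Kira and Farid advance.
Runoff: Kira is ranked above Farid on 17 ballots, Farid above Kira on 22.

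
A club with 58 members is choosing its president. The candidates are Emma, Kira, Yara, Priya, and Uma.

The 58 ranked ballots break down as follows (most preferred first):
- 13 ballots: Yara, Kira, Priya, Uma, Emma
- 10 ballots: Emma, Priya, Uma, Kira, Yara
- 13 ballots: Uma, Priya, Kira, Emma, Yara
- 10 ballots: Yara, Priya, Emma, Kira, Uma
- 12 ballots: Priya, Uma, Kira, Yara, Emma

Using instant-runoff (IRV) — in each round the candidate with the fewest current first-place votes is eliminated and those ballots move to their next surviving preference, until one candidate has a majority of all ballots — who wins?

Priya

Round 1: Emma 10, Kira 0, Yara 23, Priya 12, Uma 13. Kira eliminated.
Round 2: Emma 10, Yara 23, Priya 12, Uma 13. Emma eliminated.
Round 3: Yara 23, Priya 22, Uma 13. Uma eliminated.
Round 4: Yara 23, Priya 35. Priya has a majority (≥30).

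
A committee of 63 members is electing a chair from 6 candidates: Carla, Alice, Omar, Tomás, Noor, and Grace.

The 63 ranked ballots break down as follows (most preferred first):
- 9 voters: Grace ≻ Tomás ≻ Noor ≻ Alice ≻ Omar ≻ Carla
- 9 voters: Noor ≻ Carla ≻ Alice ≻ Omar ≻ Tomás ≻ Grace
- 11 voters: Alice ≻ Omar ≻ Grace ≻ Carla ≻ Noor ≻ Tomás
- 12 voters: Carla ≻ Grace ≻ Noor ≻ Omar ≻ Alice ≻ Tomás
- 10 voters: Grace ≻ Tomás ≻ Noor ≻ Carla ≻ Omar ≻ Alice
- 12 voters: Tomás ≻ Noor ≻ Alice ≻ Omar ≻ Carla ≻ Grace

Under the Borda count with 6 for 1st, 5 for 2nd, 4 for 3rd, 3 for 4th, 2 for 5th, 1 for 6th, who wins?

Noor

Carla: 9×1 + 9×5 + 11×3 + 12×6 + 10×3 + 12×2 = 213
Alice: 9×3 + 9×4 + 11×6 + 12×2 + 10×1 + 12×4 = 211
Omar: 9×2 + 9×3 + 11×5 + 12×3 + 10×2 + 12×3 = 192
Tomás: 9×5 + 9×2 + 11×1 + 12×1 + 10×5 + 12×6 = 208
Noor: 9×4 + 9×6 + 11×2 + 12×4 + 10×4 + 12×5 = 260
Grace: 9×6 + 9×1 + 11×4 + 12×5 + 10×6 + 12×1 = 239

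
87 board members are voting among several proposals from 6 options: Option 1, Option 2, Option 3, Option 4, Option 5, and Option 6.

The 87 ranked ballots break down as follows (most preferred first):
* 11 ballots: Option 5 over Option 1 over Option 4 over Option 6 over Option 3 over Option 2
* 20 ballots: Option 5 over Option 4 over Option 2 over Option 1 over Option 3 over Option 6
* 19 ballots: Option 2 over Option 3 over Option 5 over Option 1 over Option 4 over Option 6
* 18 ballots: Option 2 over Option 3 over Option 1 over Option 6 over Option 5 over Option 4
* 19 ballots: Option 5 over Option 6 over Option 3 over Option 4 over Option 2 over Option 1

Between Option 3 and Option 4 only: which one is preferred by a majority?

Option 3

Option 3 is ranked above Option 4 on 56 ballots; Option 4 above Option 3 on 31.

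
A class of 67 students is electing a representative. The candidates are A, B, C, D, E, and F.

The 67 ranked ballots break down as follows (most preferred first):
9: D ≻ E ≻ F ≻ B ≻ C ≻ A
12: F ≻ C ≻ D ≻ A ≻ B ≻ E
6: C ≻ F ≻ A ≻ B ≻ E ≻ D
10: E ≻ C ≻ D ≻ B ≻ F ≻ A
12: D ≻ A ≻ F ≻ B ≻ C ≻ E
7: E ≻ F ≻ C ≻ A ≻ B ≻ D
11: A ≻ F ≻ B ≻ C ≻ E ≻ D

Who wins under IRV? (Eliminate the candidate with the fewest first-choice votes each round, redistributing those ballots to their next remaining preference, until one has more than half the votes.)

Round 1: A 11, B 0, C 6, D 21, E 17, F 12. B eliminated.
Round 2: A 11, C 6, D 21, E 17, F 12. C eliminated.
Round 3: A 11, D 21, E 17, F 18. A eliminated.
Round 4: D 21, E 17, F 29. E eliminated.
Round 5: D 31, F 36. F has a majority (≥34).

F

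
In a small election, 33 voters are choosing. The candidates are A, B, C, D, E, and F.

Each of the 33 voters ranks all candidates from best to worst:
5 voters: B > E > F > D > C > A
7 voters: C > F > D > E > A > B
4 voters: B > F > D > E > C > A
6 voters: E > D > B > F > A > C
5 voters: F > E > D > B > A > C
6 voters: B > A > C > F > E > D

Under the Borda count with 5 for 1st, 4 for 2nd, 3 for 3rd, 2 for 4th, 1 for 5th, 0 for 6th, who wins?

A: 5×0 + 7×1 + 4×0 + 6×1 + 5×1 + 6×4 = 42
B: 5×5 + 7×0 + 4×5 + 6×3 + 5×2 + 6×5 = 103
C: 5×1 + 7×5 + 4×1 + 6×0 + 5×0 + 6×3 = 62
D: 5×2 + 7×3 + 4×3 + 6×4 + 5×3 + 6×0 = 82
E: 5×4 + 7×2 + 4×2 + 6×5 + 5×4 + 6×1 = 98
F: 5×3 + 7×4 + 4×4 + 6×2 + 5×5 + 6×2 = 108

F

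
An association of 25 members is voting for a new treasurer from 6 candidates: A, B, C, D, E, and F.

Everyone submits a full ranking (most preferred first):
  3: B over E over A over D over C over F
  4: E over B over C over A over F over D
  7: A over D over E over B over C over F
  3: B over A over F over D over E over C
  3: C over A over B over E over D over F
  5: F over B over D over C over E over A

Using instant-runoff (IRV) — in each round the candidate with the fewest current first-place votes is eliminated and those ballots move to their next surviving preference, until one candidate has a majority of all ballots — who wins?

B

Round 1: A 7, B 6, C 3, D 0, E 4, F 5. D eliminated.
Round 2: A 7, B 6, C 3, E 4, F 5. C eliminated.
Round 3: A 10, B 6, E 4, F 5. E eliminated.
Round 4: A 10, B 10, F 5. F eliminated.
Round 5: A 10, B 15. B has a majority (≥13).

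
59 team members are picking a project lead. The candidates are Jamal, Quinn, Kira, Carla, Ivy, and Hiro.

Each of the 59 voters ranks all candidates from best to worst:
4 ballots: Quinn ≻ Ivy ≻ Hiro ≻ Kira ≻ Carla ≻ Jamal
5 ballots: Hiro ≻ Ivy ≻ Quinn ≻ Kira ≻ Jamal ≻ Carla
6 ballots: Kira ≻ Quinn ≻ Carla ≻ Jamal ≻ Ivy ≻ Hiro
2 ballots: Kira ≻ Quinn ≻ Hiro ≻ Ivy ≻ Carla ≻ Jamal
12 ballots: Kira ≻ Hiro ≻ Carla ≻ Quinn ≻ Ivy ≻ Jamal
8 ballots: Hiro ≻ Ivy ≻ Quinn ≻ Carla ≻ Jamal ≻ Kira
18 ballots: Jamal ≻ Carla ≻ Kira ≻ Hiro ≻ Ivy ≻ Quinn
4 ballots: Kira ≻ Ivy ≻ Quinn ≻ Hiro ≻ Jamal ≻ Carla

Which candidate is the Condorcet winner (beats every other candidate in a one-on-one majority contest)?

Kira

Kira vs Jamal: 33–26
Kira vs Quinn: 42–17
Kira vs Carla: 33–26
Kira vs Ivy: 42–17
Kira vs Hiro: 42–17
Kira beats every other candidate.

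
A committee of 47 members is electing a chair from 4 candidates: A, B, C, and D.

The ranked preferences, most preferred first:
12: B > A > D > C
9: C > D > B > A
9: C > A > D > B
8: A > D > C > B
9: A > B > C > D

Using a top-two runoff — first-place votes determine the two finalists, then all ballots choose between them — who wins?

A

Round 1 first-place votes: A 17, B 12, C 18, D 0. C and A advance.
Runoff: C is ranked above A on 18 ballots, A above C on 29.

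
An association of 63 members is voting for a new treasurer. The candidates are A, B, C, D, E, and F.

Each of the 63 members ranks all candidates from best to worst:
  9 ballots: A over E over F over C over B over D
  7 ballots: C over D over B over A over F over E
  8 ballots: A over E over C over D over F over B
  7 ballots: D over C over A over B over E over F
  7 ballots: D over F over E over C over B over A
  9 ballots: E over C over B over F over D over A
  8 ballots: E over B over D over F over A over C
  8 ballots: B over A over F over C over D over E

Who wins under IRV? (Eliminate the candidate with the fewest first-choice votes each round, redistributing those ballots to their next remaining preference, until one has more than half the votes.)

Round 1: A 17, B 8, C 7, D 14, E 17, F 0. F eliminated.
Round 2: A 17, B 8, C 7, D 14, E 17. C eliminated.
Round 3: A 17, B 8, D 21, E 17. B eliminated.
Round 4: A 25, D 21, E 17. E eliminated.
Round 5: A 25, D 38. D has a majority (≥32).

D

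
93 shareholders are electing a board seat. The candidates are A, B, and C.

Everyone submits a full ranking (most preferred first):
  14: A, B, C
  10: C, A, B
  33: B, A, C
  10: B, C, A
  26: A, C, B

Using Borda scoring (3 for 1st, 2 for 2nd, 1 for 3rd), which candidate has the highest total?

A: 14×3 + 10×2 + 33×2 + 10×1 + 26×3 = 216
B: 14×2 + 10×1 + 33×3 + 10×3 + 26×1 = 193
C: 14×1 + 10×3 + 33×1 + 10×2 + 26×2 = 149

A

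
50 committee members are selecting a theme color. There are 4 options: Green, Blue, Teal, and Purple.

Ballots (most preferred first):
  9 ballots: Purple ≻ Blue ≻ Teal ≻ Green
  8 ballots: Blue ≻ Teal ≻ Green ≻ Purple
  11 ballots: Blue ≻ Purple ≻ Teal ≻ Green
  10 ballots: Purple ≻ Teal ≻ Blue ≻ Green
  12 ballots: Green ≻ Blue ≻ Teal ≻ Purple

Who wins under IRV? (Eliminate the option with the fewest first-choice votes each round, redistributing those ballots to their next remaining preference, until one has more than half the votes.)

Blue

Round 1: Green 12, Blue 19, Teal 0, Purple 19. Teal eliminated.
Round 2: Green 12, Blue 19, Purple 19. Green eliminated.
Round 3: Blue 31, Purple 19. Blue has a majority (≥26).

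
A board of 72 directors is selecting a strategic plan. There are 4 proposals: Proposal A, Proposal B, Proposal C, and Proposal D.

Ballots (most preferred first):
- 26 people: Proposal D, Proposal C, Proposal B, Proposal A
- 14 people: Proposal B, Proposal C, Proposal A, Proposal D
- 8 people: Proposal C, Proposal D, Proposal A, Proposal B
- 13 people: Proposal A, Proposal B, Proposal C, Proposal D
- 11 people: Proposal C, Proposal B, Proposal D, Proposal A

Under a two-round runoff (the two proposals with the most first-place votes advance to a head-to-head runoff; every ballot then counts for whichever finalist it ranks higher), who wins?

Round 1 first-place votes: Proposal A 13, Proposal B 14, Proposal C 19, Proposal D 26. Proposal D and Proposal C advance.
Runoff: Proposal D is ranked above Proposal C on 26 ballots, Proposal C above Proposal D on 46.

Proposal C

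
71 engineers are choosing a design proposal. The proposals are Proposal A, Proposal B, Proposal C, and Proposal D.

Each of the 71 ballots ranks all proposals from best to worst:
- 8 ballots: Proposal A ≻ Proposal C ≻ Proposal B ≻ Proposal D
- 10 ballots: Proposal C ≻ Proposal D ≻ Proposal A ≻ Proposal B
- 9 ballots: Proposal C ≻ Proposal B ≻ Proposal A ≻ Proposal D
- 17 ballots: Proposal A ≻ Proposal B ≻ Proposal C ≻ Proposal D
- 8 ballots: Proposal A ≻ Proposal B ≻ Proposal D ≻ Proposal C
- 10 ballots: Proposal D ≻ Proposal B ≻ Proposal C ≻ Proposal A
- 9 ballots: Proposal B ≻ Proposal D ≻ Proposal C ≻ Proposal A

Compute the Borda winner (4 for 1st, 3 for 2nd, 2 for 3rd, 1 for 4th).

Proposal A: 8×4 + 10×2 + 9×2 + 17×4 + 8×4 + 10×1 + 9×1 = 189
Proposal B: 8×2 + 10×1 + 9×3 + 17×3 + 8×3 + 10×3 + 9×4 = 194
Proposal C: 8×3 + 10×4 + 9×4 + 17×2 + 8×1 + 10×2 + 9×2 = 180
Proposal D: 8×1 + 10×3 + 9×1 + 17×1 + 8×2 + 10×4 + 9×3 = 147

Proposal B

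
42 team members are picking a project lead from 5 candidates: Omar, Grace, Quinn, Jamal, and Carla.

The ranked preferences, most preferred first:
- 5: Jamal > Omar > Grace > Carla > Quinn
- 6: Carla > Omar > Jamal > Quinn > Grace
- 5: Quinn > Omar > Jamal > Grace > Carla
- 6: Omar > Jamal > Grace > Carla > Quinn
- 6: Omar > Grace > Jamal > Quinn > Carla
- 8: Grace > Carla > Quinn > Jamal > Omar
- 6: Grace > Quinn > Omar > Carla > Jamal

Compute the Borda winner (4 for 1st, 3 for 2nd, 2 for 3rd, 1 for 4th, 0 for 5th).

Omar: 5×3 + 6×3 + 5×3 + 6×4 + 6×4 + 8×0 + 6×2 = 108
Grace: 5×2 + 6×0 + 5×1 + 6×2 + 6×3 + 8×4 + 6×4 = 101
Quinn: 5×0 + 6×1 + 5×4 + 6×0 + 6×1 + 8×2 + 6×3 = 66
Jamal: 5×4 + 6×2 + 5×2 + 6×3 + 6×2 + 8×1 + 6×0 = 80
Carla: 5×1 + 6×4 + 5×0 + 6×1 + 6×0 + 8×3 + 6×1 = 65

Omar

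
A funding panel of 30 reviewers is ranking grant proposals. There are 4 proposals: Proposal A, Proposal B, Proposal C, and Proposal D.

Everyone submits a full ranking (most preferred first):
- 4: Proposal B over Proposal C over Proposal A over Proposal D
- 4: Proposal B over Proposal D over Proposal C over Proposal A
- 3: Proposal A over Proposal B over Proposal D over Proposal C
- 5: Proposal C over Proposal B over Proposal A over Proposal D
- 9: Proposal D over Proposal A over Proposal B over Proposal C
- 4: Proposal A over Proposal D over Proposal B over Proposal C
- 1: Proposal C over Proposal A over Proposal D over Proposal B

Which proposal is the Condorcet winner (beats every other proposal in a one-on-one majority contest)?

Proposal A vs Proposal B: 17–13
Proposal A vs Proposal C: 16–14
Proposal A vs Proposal D: 17–13
Proposal A beats every other proposal.

Proposal A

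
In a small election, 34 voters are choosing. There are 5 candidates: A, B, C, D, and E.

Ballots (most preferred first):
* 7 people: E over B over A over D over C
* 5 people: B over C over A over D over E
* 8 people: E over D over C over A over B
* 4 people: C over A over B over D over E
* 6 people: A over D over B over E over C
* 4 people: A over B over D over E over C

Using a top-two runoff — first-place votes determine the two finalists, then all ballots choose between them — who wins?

Round 1 first-place votes: A 10, B 5, C 4, D 0, E 15. E and A advance.
Runoff: E is ranked above A on 15 ballots, A above E on 19.

A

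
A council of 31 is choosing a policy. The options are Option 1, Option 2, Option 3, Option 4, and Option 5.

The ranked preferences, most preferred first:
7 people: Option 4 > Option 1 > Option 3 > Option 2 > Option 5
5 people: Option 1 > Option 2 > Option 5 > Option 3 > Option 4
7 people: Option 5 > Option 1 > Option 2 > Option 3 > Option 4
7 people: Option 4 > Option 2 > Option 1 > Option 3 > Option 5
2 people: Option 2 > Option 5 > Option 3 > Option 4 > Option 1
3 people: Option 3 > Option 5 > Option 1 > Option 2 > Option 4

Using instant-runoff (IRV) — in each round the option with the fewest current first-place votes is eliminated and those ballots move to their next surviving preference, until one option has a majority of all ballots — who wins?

Round 1: Option 1 5, Option 2 2, Option 3 3, Option 4 14, Option 5 7. Option 2 eliminated.
Round 2: Option 1 5, Option 3 3, Option 4 14, Option 5 9. Option 3 eliminated.
Round 3: Option 1 5, Option 4 14, Option 5 12. Option 1 eliminated.
Round 4: Option 4 14, Option 5 17. Option 5 has a majority (≥16).

Option 5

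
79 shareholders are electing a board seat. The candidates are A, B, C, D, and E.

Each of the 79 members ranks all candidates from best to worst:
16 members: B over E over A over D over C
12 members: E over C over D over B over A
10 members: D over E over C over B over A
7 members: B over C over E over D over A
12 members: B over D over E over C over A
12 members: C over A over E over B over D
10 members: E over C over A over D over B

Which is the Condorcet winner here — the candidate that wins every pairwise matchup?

E vs A: 67–12
E vs B: 44–35
E vs C: 60–19
E vs D: 57–22
E beats every other candidate.

E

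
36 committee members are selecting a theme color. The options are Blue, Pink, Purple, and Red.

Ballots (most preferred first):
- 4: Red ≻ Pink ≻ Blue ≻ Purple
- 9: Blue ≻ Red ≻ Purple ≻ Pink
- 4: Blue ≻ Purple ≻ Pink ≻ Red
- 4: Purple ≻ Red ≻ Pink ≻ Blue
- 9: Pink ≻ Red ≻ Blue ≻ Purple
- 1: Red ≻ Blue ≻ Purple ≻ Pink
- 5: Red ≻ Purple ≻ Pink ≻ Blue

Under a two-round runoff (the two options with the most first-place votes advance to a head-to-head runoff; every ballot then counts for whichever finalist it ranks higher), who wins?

Round 1 first-place votes: Blue 13, Pink 9, Purple 4, Red 10. Blue and Red advance.
Runoff: Blue is ranked above Red on 13 ballots, Red above Blue on 23.

Red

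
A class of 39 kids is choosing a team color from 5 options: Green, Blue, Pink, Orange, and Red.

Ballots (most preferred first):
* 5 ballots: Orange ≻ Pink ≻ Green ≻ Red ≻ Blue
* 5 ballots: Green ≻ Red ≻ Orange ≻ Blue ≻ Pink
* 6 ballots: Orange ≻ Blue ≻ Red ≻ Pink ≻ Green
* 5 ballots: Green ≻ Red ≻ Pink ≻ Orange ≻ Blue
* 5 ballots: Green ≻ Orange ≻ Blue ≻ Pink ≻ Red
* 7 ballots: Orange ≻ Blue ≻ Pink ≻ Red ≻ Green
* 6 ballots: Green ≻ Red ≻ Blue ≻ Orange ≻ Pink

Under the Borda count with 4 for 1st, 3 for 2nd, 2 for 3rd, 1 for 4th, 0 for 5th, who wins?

Orange

Green: 5×2 + 5×4 + 6×0 + 5×4 + 5×4 + 7×0 + 6×4 = 94
Blue: 5×0 + 5×1 + 6×3 + 5×0 + 5×2 + 7×3 + 6×2 = 66
Pink: 5×3 + 5×0 + 6×1 + 5×2 + 5×1 + 7×2 + 6×0 = 50
Orange: 5×4 + 5×2 + 6×4 + 5×1 + 5×3 + 7×4 + 6×1 = 108
Red: 5×1 + 5×3 + 6×2 + 5×3 + 5×0 + 7×1 + 6×3 = 72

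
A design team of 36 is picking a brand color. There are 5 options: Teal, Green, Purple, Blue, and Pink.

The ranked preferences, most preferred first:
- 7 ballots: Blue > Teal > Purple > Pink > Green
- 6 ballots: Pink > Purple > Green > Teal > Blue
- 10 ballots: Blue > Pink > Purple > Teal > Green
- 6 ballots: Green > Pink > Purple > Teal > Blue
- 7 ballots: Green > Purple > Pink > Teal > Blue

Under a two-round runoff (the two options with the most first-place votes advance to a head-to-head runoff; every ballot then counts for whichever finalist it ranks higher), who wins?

Green

Round 1 first-place votes: Teal 0, Green 13, Purple 0, Blue 17, Pink 6. Blue and Green advance.
Runoff: Blue is ranked above Green on 17 ballots, Green above Blue on 19.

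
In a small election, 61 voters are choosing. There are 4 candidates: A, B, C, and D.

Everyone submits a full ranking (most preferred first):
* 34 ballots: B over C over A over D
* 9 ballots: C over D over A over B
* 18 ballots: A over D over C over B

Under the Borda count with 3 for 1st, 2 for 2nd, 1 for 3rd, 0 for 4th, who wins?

C

A: 34×1 + 9×1 + 18×3 = 97
B: 34×3 + 9×0 + 18×0 = 102
C: 34×2 + 9×3 + 18×1 = 113
D: 34×0 + 9×2 + 18×2 = 54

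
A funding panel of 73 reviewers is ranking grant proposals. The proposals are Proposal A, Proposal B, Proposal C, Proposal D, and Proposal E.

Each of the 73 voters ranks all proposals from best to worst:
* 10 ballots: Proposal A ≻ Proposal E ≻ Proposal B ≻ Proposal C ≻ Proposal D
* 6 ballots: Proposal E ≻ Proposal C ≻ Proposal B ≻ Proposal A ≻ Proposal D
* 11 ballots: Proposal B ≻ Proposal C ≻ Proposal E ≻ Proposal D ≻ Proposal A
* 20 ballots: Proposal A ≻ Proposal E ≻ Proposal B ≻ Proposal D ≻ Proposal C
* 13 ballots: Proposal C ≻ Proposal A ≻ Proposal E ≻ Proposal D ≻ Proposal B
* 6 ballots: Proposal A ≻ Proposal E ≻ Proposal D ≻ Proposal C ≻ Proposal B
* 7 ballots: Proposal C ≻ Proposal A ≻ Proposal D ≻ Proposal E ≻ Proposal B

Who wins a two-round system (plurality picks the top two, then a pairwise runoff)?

Proposal C

Round 1 first-place votes: Proposal A 36, Proposal B 11, Proposal C 20, Proposal D 0, Proposal E 6. Proposal A and Proposal C advance.
Runoff: Proposal A is ranked above Proposal C on 36 ballots, Proposal C above Proposal A on 37.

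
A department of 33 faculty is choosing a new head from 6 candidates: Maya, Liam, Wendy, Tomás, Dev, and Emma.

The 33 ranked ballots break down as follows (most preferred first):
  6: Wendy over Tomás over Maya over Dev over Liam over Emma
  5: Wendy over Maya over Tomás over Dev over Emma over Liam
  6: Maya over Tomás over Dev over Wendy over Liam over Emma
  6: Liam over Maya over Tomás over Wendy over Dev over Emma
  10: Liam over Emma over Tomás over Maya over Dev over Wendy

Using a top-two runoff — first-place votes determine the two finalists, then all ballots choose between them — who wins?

Wendy

Round 1 first-place votes: Maya 6, Liam 16, Wendy 11, Tomás 0, Dev 0, Emma 0. Liam and Wendy advance.
Runoff: Liam is ranked above Wendy on 16 ballots, Wendy above Liam on 17.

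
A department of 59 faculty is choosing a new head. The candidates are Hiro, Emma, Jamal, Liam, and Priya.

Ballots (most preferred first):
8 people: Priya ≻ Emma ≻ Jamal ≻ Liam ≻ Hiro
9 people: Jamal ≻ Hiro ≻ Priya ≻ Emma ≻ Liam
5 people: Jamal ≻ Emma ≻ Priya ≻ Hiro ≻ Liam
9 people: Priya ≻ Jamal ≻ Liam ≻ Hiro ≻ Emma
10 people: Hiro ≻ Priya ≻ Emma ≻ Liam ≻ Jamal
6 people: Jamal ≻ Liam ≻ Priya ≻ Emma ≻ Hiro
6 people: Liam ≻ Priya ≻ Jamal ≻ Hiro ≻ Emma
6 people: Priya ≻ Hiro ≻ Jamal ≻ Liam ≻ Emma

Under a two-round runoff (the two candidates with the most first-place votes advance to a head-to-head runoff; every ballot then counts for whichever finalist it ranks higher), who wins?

Priya

Round 1 first-place votes: Hiro 10, Emma 0, Jamal 20, Liam 6, Priya 23. Priya and Jamal advance.
Runoff: Priya is ranked above Jamal on 39 ballots, Jamal above Priya on 20.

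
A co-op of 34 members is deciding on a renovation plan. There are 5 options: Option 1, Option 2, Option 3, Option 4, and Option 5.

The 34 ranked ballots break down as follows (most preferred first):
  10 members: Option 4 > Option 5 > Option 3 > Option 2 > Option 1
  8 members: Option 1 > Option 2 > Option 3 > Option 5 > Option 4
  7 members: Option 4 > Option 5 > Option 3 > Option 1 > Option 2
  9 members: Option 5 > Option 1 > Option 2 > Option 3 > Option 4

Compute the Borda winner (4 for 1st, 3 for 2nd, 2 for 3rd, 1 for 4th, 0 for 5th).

Option 5

Option 1: 10×0 + 8×4 + 7×1 + 9×3 = 66
Option 2: 10×1 + 8×3 + 7×0 + 9×2 = 52
Option 3: 10×2 + 8×2 + 7×2 + 9×1 = 59
Option 4: 10×4 + 8×0 + 7×4 + 9×0 = 68
Option 5: 10×3 + 8×1 + 7×3 + 9×4 = 95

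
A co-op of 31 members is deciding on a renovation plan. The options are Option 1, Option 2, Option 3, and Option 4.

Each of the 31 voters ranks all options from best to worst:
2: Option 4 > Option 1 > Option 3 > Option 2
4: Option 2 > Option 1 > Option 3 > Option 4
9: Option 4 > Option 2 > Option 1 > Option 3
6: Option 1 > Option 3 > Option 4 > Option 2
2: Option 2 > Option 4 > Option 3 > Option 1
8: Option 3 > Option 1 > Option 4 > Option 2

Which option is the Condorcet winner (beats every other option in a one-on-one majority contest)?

Option 1 vs Option 2: 16–15
Option 1 vs Option 3: 21–10
Option 1 vs Option 4: 18–13
Option 1 beats every other option.

Option 1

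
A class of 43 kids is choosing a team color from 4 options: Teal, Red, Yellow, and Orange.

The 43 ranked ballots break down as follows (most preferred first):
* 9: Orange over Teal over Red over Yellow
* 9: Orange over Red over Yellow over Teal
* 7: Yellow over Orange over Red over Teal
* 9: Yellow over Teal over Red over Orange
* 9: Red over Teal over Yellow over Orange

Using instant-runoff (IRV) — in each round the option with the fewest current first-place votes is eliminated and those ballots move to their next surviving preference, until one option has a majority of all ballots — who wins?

Round 1: Teal 0, Red 9, Yellow 16, Orange 18. Teal eliminated.
Round 2: Red 9, Yellow 16, Orange 18. Red eliminated.
Round 3: Yellow 25, Orange 18. Yellow has a majority (≥22).

Yellow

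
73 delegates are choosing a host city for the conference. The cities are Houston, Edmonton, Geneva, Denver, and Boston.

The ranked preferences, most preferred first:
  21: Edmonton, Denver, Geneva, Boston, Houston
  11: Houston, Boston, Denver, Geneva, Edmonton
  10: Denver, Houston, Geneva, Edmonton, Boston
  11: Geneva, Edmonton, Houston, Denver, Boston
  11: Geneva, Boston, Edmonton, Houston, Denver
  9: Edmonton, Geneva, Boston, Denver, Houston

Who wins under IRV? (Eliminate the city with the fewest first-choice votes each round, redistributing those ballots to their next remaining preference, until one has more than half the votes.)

Geneva

Round 1: Houston 11, Edmonton 30, Geneva 22, Denver 10, Boston 0. Boston eliminated.
Round 2: Houston 11, Edmonton 30, Geneva 22, Denver 10. Denver eliminated.
Round 3: Houston 21, Edmonton 30, Geneva 22. Houston eliminated.
Round 4: Edmonton 30, Geneva 43. Geneva has a majority (≥37).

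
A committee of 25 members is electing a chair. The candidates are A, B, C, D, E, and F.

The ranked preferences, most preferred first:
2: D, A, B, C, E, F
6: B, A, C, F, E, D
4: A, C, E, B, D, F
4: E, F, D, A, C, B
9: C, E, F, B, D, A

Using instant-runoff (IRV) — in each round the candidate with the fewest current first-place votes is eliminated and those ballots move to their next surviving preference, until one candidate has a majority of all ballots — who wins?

Round 1: A 4, B 6, C 9, D 2, E 4, F 0. F eliminated.
Round 2: A 4, B 6, C 9, D 2, E 4. D eliminated.
Round 3: A 6, B 6, C 9, E 4. E eliminated.
Round 4: A 10, B 6, C 9. B eliminated.
Round 5: A 16, C 9. A has a majority (≥13).

A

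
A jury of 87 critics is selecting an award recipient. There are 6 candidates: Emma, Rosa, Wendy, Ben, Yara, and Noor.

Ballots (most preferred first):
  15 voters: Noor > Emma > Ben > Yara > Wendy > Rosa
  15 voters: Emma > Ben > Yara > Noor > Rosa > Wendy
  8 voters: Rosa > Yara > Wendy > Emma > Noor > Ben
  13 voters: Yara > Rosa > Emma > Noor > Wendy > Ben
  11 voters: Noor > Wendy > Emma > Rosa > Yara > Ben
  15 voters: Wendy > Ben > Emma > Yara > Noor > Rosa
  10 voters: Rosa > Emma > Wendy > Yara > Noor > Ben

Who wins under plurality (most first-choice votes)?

Noor

First-place votes: Emma 15, Rosa 18, Wendy 15, Ben 0, Yara 13, Noor 26.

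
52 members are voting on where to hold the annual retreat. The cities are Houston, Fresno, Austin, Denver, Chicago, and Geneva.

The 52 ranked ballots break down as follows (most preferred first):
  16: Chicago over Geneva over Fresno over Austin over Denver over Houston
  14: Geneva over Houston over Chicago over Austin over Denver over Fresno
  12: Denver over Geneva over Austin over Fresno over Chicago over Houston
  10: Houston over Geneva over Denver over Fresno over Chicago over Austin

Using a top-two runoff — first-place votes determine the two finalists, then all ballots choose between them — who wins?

Geneva

Round 1 first-place votes: Houston 10, Fresno 0, Austin 0, Denver 12, Chicago 16, Geneva 14. Chicago and Geneva advance.
Runoff: Chicago is ranked above Geneva on 16 ballots, Geneva above Chicago on 36.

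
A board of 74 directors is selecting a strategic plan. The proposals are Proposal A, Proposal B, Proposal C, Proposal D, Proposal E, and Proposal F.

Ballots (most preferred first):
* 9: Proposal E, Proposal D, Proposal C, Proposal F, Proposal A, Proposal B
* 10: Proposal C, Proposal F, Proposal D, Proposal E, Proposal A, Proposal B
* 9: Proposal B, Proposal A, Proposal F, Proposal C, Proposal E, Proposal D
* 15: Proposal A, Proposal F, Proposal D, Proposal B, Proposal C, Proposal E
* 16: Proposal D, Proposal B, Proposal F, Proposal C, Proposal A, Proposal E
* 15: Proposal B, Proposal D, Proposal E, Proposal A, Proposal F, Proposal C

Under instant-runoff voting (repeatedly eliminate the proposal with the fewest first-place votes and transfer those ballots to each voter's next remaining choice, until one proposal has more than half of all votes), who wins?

Round 1: Proposal A 15, Proposal B 24, Proposal C 10, Proposal D 16, Proposal E 9, Proposal F 0. Proposal F eliminated.
Round 2: Proposal A 15, Proposal B 24, Proposal C 10, Proposal D 16, Proposal E 9. Proposal E eliminated.
Round 3: Proposal A 15, Proposal B 24, Proposal C 10, Proposal D 25. Proposal C eliminated.
Round 4: Proposal A 15, Proposal B 24, Proposal D 35. Proposal A eliminated.
Round 5: Proposal B 24, Proposal D 50. Proposal D has a majority (≥38).

Proposal D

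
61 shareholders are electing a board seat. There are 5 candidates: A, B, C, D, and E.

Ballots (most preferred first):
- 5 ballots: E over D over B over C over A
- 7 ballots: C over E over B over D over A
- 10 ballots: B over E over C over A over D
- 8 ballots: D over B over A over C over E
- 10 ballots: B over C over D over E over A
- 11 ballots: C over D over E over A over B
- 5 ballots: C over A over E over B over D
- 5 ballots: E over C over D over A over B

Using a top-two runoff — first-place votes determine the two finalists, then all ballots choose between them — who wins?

B

Round 1 first-place votes: A 0, B 20, C 23, D 8, E 10. C and B advance.
Runoff: C is ranked above B on 28 ballots, B above C on 33.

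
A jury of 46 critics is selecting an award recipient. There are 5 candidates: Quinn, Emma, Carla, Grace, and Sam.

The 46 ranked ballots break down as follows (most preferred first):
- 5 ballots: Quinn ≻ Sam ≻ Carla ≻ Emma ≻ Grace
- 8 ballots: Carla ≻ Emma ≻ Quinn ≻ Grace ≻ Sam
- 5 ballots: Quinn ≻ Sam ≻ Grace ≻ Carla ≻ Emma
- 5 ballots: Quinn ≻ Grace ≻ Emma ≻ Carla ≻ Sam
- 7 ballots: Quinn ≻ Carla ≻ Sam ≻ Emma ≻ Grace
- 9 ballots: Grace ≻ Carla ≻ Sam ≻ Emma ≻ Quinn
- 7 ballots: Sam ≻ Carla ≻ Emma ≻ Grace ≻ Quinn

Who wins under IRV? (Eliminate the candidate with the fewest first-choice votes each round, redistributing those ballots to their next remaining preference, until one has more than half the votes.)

Round 1: Quinn 22, Emma 0, Carla 8, Grace 9, Sam 7. Emma eliminated.
Round 2: Quinn 22, Carla 8, Grace 9, Sam 7. Sam eliminated.
Round 3: Quinn 22, Carla 15, Grace 9. Grace eliminated.
Round 4: Quinn 22, Carla 24. Carla has a majority (≥24).

Carla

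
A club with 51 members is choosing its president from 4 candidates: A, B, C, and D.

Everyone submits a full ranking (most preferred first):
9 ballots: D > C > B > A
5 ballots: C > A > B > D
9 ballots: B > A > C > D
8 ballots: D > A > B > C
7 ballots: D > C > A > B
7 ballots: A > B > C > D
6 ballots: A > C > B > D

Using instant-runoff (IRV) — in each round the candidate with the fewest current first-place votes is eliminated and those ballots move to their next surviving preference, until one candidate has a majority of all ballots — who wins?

A

Round 1: A 13, B 9, C 5, D 24. C eliminated.
Round 2: A 18, B 9, D 24. B eliminated.
Round 3: A 27, D 24. A has a majority (≥26).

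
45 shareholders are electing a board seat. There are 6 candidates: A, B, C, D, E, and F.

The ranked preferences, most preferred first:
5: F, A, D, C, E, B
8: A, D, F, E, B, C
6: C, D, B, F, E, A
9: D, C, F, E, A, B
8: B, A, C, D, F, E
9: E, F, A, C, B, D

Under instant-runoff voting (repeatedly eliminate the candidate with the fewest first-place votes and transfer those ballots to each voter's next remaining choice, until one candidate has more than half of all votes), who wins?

Round 1: A 8, B 8, C 6, D 9, E 9, F 5. F eliminated.
Round 2: A 13, B 8, C 6, D 9, E 9. C eliminated.
Round 3: A 13, B 8, D 15, E 9. B eliminated.
Round 4: A 21, D 15, E 9. E eliminated.
Round 5: A 30, D 15. A has a majority (≥23).

A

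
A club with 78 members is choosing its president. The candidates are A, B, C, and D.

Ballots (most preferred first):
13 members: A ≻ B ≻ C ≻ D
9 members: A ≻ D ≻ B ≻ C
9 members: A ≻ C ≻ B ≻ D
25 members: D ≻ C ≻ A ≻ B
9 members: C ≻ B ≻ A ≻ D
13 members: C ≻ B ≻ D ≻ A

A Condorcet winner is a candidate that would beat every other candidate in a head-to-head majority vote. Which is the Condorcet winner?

C vs A: 47–31
C vs B: 56–22
C vs D: 44–34
C beats every other candidate.

C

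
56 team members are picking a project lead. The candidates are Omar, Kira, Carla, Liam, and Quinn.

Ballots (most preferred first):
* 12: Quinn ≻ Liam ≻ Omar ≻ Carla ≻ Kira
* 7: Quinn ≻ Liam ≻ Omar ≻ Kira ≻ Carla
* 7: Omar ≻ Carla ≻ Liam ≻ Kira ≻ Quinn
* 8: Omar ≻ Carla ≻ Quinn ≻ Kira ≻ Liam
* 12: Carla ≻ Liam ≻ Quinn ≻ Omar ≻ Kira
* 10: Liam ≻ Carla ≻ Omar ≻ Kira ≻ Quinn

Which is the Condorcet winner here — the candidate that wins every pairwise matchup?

Liam vs Omar: 41–15
Liam vs Kira: 48–8
Liam vs Carla: 29–27
Liam vs Quinn: 29–27
Liam beats every other candidate.

Liam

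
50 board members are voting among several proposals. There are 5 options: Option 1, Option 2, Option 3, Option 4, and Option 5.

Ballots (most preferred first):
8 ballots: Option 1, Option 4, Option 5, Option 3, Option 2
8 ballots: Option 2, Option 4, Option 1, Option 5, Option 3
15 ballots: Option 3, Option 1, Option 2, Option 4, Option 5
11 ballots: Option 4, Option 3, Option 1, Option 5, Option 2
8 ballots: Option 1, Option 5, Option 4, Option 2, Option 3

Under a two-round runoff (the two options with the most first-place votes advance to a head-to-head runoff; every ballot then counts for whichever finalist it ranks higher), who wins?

Round 1 first-place votes: Option 1 16, Option 2 8, Option 3 15, Option 4 11, Option 5 0. Option 1 and Option 3 advance.
Runoff: Option 1 is ranked above Option 3 on 24 ballots, Option 3 above Option 1 on 26.

Option 3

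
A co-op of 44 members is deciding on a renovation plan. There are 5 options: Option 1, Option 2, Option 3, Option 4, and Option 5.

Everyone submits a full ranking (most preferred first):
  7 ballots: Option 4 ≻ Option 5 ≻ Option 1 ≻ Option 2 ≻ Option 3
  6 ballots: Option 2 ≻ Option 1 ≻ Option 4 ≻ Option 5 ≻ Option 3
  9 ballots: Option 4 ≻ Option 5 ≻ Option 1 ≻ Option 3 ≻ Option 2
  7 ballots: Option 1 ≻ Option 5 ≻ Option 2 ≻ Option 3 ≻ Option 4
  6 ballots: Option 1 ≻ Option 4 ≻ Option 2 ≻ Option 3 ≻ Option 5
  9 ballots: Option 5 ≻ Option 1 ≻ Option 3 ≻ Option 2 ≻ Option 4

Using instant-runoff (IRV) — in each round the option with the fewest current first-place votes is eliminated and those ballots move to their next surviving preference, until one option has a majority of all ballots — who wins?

Option 1

Round 1: Option 1 13, Option 2 6, Option 3 0, Option 4 16, Option 5 9. Option 3 eliminated.
Round 2: Option 1 13, Option 2 6, Option 4 16, Option 5 9. Option 2 eliminated.
Round 3: Option 1 19, Option 4 16, Option 5 9. Option 5 eliminated.
Round 4: Option 1 28, Option 4 16. Option 1 has a majority (≥23).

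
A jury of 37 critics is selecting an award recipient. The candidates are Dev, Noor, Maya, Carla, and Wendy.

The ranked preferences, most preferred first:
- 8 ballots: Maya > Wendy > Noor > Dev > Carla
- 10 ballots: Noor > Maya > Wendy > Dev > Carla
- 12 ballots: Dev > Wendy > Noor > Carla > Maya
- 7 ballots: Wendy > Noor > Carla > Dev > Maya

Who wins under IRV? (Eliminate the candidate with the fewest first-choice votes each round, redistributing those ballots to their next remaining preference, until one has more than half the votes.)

Noor

Round 1: Dev 12, Noor 10, Maya 8, Carla 0, Wendy 7. Carla eliminated.
Round 2: Dev 12, Noor 10, Maya 8, Wendy 7. Wendy eliminated.
Round 3: Dev 12, Noor 17, Maya 8. Maya eliminated.
Round 4: Dev 12, Noor 25. Noor has a majority (≥19).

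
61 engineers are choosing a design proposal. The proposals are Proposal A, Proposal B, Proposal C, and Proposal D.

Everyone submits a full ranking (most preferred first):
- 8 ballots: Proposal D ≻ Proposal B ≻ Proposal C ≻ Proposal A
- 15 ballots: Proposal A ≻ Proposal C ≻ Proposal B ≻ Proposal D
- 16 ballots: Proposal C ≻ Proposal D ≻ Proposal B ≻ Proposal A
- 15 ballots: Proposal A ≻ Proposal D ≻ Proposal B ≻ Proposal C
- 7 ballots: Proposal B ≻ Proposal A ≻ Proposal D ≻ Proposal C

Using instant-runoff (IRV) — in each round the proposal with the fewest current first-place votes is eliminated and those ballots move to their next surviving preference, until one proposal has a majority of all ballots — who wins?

Round 1: Proposal A 30, Proposal B 7, Proposal C 16, Proposal D 8. Proposal B eliminated.
Round 2: Proposal A 37, Proposal C 16, Proposal D 8. Proposal A has a majority (≥31).

Proposal A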